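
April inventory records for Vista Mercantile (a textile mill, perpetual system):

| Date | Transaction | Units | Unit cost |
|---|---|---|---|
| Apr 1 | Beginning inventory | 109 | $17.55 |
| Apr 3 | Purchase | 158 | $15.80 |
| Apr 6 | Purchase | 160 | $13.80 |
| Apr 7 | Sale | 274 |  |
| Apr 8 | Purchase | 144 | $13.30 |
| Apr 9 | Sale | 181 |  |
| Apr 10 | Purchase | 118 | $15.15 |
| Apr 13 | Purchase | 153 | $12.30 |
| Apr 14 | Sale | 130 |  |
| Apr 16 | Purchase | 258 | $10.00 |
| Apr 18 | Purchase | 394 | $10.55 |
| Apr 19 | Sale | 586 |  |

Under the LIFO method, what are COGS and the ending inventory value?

COGS = $14,184.70; ending inventory = $4,754.15

Apr 7, 274 sold [LIFO — newest first]: 160 @ $13.80 + 114 @ $15.80 = $4,009.20
Apr 9, 181 sold [LIFO — newest first]: 144 @ $13.30 + 37 @ $15.80 = $2,499.80
Apr 14, 130 sold [LIFO — newest first]: 130 @ $12.30 = $1,599.00
Apr 19, 586 sold [LIFO — newest first]: 394 @ $10.55 + 192 @ $10.00 = $6,076.70
Total COGS = $4,009.20 + $2,499.80 + $1,599.00 + $6,076.70 = $14,184.70
Ending inventory: 109 @ $17.55 + 7 @ $15.80 + 118 @ $15.15 + 23 @ $12.30 + 66 @ $10.00 = $4,754.15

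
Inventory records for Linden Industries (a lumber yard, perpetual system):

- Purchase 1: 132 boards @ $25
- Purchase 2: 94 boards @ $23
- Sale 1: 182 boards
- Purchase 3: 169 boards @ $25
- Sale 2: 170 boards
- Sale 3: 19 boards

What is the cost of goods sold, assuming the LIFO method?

Sale 1 (182) [LIFO — newest first]: 94 @ $23 + 88 @ $25 = $4,362
Sale 2 (170) [LIFO — newest first]: 169 @ $25 + 1 @ $25 = $4,250
Sale 3 (19) [LIFO — newest first]: 19 @ $25 = $475
Total COGS = $4,362 + $4,250 + $475 = $9,087
Ending inventory: 24 @ $25 = $600
Check: goods available $9,687 = COGS $9,087 + ending $600

COGS = $9,087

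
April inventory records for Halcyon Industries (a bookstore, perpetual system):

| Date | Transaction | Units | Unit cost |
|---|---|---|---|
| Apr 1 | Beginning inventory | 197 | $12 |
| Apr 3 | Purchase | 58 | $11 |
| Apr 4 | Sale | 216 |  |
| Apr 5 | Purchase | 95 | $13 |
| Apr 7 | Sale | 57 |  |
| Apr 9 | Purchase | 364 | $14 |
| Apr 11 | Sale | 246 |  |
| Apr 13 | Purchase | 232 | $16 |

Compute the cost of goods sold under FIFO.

Apr 4, 216 sold [FIFO — oldest first]: 197 @ $12 + 19 @ $11 = $2,573
Apr 7, 57 sold [FIFO — oldest first]: 39 @ $11 + 18 @ $13 = $663
Apr 11, 246 sold [FIFO — oldest first]: 77 @ $13 + 169 @ $14 = $3,367
Total COGS = $2,573 + $663 + $3,367 = $6,603
Ending inventory: 195 @ $14 + 232 @ $16 = $6,442

COGS = $6,603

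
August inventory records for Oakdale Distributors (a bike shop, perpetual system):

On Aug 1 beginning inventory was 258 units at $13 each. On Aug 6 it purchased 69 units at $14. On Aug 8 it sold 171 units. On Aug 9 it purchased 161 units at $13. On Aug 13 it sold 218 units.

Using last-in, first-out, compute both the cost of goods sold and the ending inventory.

Aug 8, 171 sold [LIFO — newest first]: 69 @ $14 + 102 @ $13 = $2,292
Aug 13, 218 sold [LIFO — newest first]: 161 @ $13 + 57 @ $13 = $2,834
Total COGS = $2,292 + $2,834 = $5,126
Ending inventory: 99 @ $13 = $1,287

COGS = $5,126; ending inventory = $1,287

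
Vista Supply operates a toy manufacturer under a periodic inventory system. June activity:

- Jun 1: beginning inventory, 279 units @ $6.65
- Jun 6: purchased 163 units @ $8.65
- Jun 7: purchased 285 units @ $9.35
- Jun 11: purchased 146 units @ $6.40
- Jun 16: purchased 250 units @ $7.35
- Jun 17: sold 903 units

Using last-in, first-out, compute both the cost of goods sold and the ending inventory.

Jun 17, 903 sold [LIFO — newest first]: 250 @ $7.35 + 146 @ $6.40 + 285 @ $9.35 + 163 @ $8.65 + 59 @ $6.65 = $7,238.95
Ending inventory: 220 @ $6.65 = $1,463.00

COGS = $7,238.95; ending inventory = $1,463.00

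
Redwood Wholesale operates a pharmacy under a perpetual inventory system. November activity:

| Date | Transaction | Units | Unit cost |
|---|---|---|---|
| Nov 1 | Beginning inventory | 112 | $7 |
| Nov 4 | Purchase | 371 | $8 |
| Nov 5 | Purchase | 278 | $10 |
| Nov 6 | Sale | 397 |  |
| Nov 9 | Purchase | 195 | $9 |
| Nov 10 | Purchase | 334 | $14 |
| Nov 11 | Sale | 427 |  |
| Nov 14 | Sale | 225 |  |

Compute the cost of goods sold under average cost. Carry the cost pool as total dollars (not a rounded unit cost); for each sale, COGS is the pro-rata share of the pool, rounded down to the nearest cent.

COGS = $10,384.22

After Nov 1: 112 on hand, pool $784.00 (≈ $7.0000 each)
After Nov 4: 483 on hand, pool $3,752.00 (≈ $7.7681 each)
After Nov 5: 761 on hand, pool $6,532.00 (≈ $8.5834 each)
Nov 6, sell 397: 397/761 × $6,532.00 → $3,407.62
After Nov 9: 559 on hand, pool $4,879.38 (≈ $8.7288 each)
After Nov 10: 893 on hand, pool $9,555.38 (≈ $10.7003 each)
Nov 11, sell 427: 427/893 × $9,555.38 → $4,569.03
Nov 14, sell 225: 225/466 × $4,986.35 → $2,407.57
Total COGS = $3,407.62 + $4,569.03 + $2,407.57 = $10,384.22
Ending inventory (cost pool remaining) = $2,578.78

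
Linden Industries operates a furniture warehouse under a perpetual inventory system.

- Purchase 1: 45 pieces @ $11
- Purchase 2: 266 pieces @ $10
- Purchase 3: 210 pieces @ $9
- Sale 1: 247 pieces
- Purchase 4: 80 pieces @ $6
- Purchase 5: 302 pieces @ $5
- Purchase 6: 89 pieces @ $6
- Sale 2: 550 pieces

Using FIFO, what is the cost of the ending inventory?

Sale 1 (247) [FIFO — oldest first]: 45 @ $11 + 202 @ $10 = $2,515
Sale 2 (550) [FIFO — oldest first]: 64 @ $10 + 210 @ $9 + 80 @ $6 + 196 @ $5 = $3,990
Total COGS = $2,515 + $3,990 = $6,505
Ending inventory: 106 @ $5 + 89 @ $6 = $1,064

Ending inventory = $1,064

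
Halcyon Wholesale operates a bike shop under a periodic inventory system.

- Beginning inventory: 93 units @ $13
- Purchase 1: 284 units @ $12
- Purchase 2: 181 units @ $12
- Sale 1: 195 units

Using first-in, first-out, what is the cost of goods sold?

Sale 1 (195) [FIFO — oldest first]: 93 @ $13 + 102 @ $12 = $2,433
Ending inventory: 182 @ $12 + 181 @ $12 = $4,356
Check: goods available $6,789 = COGS $2,433 + ending $4,356

COGS = $2,433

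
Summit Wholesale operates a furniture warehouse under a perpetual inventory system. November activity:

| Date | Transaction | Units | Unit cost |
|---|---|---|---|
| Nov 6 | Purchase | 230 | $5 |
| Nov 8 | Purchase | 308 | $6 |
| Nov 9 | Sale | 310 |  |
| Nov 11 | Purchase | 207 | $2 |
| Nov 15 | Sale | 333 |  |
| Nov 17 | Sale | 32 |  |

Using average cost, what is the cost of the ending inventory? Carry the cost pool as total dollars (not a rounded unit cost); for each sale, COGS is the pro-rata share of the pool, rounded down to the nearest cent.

After Nov 6: 230 on hand, pool $1,150.00 (≈ $5.0000 each)
After Nov 8: 538 on hand, pool $2,998.00 (≈ $5.5725 each)
Nov 9, sell 310: 310/538 × $2,998.00 → $1,727.47
After Nov 11: 435 on hand, pool $1,684.53 (≈ $3.8725 each)
Nov 15, sell 333: 333/435 × $1,684.53 → $1,289.53
Nov 17, sell 32: 32/102 × $395.00 → $123.92
Total COGS = $1,727.47 + $1,289.53 + $123.92 = $3,140.92
Ending inventory (cost pool remaining) = $271.08

Ending inventory = $271.08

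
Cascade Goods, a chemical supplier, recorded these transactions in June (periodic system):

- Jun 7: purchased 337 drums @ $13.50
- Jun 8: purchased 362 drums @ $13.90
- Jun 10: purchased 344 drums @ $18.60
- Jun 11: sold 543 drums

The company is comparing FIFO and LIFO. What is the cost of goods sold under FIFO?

FIFO COGS: 337 @ $13.50 + 206 @ $13.90 = $7,412.90
LIFO COGS: 344 @ $18.60 + 199 @ $13.90 = $9,164.50

COGS = $7,412.90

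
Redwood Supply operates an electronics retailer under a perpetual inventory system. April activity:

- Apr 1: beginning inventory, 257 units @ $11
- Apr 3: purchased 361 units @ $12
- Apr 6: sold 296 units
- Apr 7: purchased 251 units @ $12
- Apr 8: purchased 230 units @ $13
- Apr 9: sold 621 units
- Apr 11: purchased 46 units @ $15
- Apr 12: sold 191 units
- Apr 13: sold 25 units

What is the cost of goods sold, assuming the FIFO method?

Apr 6, 296 sold [FIFO — oldest first]: 257 @ $11 + 39 @ $12 = $3,295
Apr 9, 621 sold [FIFO — oldest first]: 322 @ $12 + 251 @ $12 + 48 @ $13 = $7,500
Apr 12, 191 sold [FIFO — oldest first]: 182 @ $13 + 9 @ $15 = $2,501
Apr 13, 25 sold [FIFO — oldest first]: 25 @ $15 = $375
Total COGS = $3,295 + $7,500 + $2,501 + $375 = $13,671
Ending inventory: 12 @ $15 = $180

COGS = $13,671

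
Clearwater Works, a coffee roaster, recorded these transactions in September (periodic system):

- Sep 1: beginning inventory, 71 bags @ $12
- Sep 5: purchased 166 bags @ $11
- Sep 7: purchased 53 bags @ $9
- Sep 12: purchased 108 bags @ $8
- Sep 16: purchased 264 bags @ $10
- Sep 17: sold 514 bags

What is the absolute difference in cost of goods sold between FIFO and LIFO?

FIFO COGS: 71 @ $12 + 166 @ $11 + 53 @ $9 + 108 @ $8 + 116 @ $10 = $5,179
LIFO COGS: 264 @ $10 + 108 @ $8 + 53 @ $9 + 89 @ $11 = $4,960
Difference = |$5,179 − $4,960| = $219

$219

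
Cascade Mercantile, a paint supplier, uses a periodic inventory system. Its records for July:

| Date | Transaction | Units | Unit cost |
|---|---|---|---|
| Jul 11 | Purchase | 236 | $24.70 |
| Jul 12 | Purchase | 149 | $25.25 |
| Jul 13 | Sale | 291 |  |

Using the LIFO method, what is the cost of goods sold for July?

COGS = $7,269.65

Jul 13, 291 sold [LIFO — newest first]: 149 @ $25.25 + 142 @ $24.70 = $7,269.65
Ending inventory: 94 @ $24.70 = $2,321.80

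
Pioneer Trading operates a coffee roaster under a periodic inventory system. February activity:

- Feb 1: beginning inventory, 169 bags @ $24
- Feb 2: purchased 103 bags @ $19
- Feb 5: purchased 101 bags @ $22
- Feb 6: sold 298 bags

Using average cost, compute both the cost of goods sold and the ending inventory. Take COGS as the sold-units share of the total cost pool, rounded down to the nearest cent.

Feb 6, sell 298: 298/373 × $8,235.00 → $6,579.16
Ending inventory (cost pool remaining) = $1,655.84

COGS = $6,579.16; ending inventory = $1,655.84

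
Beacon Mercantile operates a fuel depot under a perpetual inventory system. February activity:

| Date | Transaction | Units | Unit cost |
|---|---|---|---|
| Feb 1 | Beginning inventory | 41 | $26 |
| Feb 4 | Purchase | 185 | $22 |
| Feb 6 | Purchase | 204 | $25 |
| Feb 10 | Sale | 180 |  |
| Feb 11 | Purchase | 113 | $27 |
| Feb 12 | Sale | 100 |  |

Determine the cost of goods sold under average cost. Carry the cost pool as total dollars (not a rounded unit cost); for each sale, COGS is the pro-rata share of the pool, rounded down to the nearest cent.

After Feb 1: 41 on hand, pool $1,066.00 (≈ $26.0000 each)
After Feb 4: 226 on hand, pool $5,136.00 (≈ $22.7257 each)
After Feb 6: 430 on hand, pool $10,236.00 (≈ $23.8047 each)
Feb 10, sell 180: 180/430 × $10,236.00 → $4,284.83
After Feb 11: 363 on hand, pool $9,002.17 (≈ $24.7994 each)
Feb 12, sell 100: 100/363 × $9,002.17 → $2,479.93
Total COGS = $4,284.83 + $2,479.93 = $6,764.76
Ending inventory (cost pool remaining) = $6,522.24

COGS = $6,764.76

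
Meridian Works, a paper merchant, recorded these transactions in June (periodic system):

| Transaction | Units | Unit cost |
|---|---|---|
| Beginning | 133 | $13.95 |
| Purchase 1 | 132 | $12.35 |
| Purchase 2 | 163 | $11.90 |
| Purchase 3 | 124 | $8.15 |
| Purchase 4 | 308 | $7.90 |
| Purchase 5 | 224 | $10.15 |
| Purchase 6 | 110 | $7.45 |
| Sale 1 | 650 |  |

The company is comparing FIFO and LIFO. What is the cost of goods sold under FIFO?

COGS = $7,210.05

FIFO COGS: 133 @ $13.95 + 132 @ $12.35 + 163 @ $11.90 + 124 @ $8.15 + 98 @ $7.90 = $7,210.05
LIFO COGS: 110 @ $7.45 + 224 @ $10.15 + 308 @ $7.90 + 8 @ $8.15 = $5,591.50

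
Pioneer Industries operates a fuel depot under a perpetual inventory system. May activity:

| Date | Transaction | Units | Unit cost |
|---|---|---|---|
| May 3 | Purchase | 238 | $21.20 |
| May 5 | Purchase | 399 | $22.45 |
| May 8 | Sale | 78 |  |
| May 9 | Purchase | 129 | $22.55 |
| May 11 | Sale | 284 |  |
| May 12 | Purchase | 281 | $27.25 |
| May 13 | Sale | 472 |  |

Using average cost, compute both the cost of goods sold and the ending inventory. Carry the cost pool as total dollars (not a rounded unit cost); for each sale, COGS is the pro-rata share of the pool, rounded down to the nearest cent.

After May 3: 238 on hand, pool $5,045.60 (≈ $21.2000 each)
After May 5: 637 on hand, pool $14,003.15 (≈ $21.9830 each)
May 8, sell 78: 78/637 × $14,003.15 → $1,714.67
After May 9: 688 on hand, pool $15,197.43 (≈ $22.0893 each)
May 11, sell 284: 284/688 × $15,197.43 → $6,273.35
After May 12: 685 on hand, pool $16,581.33 (≈ $24.2063 each)
May 13, sell 472: 472/685 × $16,581.33 → $11,425.38
Total COGS = $1,714.67 + $6,273.35 + $11,425.38 = $19,413.40
Ending inventory (cost pool remaining) = $5,155.95
Check: goods available $24,569.35 = COGS $19,413.40 + ending $5,155.95

COGS = $19,413.40; ending inventory = $5,155.95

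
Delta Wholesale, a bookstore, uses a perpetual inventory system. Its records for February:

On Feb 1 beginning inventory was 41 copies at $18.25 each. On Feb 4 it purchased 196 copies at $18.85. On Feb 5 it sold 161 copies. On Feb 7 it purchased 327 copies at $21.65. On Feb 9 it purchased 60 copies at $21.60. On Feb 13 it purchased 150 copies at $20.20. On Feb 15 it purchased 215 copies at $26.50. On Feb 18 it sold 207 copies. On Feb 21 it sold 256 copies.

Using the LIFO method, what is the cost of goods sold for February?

Feb 5, 161 sold [LIFO — newest first]: 161 @ $18.85 = $3,034.85
Feb 18, 207 sold [LIFO — newest first]: 207 @ $26.50 = $5,485.50
Feb 21, 256 sold [LIFO — newest first]: 8 @ $26.50 + 150 @ $20.20 + 60 @ $21.60 + 38 @ $21.65 = $5,360.70
Total COGS = $3,034.85 + $5,485.50 + $5,360.70 = $13,881.05
Ending inventory: 41 @ $18.25 + 35 @ $18.85 + 289 @ $21.65 = $7,664.85

COGS = $13,881.05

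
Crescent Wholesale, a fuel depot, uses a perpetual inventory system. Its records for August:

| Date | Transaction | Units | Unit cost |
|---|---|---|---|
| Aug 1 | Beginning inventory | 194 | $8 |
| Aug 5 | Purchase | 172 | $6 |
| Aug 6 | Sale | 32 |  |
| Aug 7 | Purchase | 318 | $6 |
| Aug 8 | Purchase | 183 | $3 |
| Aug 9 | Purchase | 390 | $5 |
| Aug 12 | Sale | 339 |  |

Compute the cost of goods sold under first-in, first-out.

COGS = $2,614

Aug 6, 32 sold [FIFO — oldest first]: 32 @ $8 = $256
Aug 12, 339 sold [FIFO — oldest first]: 162 @ $8 + 172 @ $6 + 5 @ $6 = $2,358
Total COGS = $256 + $2,358 = $2,614
Ending inventory: 313 @ $6 + 183 @ $3 + 390 @ $5 = $4,377
Check: goods available $6,991 = COGS $2,614 + ending $4,377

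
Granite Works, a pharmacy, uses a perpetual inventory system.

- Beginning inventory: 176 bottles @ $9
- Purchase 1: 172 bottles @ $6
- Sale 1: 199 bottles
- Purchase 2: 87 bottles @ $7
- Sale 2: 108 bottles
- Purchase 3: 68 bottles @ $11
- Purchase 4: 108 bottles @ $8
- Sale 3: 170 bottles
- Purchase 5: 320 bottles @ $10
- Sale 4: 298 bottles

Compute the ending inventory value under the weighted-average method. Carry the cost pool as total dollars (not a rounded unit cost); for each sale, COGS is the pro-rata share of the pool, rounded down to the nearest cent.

Ending inventory = $1,485.76

After Beginning: 176 on hand, pool $1,584.00 (≈ $9.0000 each)
After Purchase 1: 348 on hand, pool $2,616.00 (≈ $7.5172 each)
Sale 1, sell 199: 199/348 × $2,616.00 → $1,495.93
After Purchase 2: 236 on hand, pool $1,729.07 (≈ $7.3266 each)
Sale 2, sell 108: 108/236 × $1,729.07 → $791.26
After Purchase 3: 196 on hand, pool $1,685.81 (≈ $8.6011 each)
After Purchase 4: 304 on hand, pool $2,549.81 (≈ $8.3875 each)
Sale 3, sell 170: 170/304 × $2,549.81 → $1,425.88
After Purchase 5: 454 on hand, pool $4,323.93 (≈ $9.5241 each)
Sale 4, sell 298: 298/454 × $4,323.93 → $2,838.17
Total COGS = $1,495.93 + $791.26 + $1,425.88 + $2,838.17 = $6,551.24
Ending inventory (cost pool remaining) = $1,485.76
Check: goods available $8,037.00 = COGS $6,551.24 + ending $1,485.76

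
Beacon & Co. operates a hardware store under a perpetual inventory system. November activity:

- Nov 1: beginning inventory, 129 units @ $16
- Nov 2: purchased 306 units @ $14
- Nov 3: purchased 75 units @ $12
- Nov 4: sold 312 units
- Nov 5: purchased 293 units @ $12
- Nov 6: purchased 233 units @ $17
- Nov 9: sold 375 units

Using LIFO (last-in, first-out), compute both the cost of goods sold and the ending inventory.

COGS = $9,883; ending inventory = $4,842

Nov 4, 312 sold [LIFO — newest first]: 75 @ $12 + 237 @ $14 = $4,218
Nov 9, 375 sold [LIFO — newest first]: 233 @ $17 + 142 @ $12 = $5,665
Total COGS = $4,218 + $5,665 = $9,883
Ending inventory: 129 @ $16 + 69 @ $14 + 151 @ $12 = $4,842
Check: goods available $14,725 = COGS $9,883 + ending $4,842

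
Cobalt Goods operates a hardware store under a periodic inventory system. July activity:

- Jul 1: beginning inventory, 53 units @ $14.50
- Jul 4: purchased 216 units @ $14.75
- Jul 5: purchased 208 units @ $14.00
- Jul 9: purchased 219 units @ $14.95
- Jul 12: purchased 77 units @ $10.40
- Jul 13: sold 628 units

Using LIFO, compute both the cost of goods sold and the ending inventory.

COGS = $8,815.85; ending inventory = $2,125.50

Jul 13, 628 sold [LIFO — newest first]: 77 @ $10.40 + 219 @ $14.95 + 208 @ $14.00 + 124 @ $14.75 = $8,815.85
Ending inventory: 53 @ $14.50 + 92 @ $14.75 = $2,125.50
Check: goods available $10,941.35 = COGS $8,815.85 + ending $2,125.50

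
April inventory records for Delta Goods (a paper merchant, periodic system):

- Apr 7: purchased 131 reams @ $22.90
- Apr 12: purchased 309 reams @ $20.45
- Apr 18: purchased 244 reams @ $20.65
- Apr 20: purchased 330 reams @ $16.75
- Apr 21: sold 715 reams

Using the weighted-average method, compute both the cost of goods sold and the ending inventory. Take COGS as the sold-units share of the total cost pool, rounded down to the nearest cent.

COGS = $14,021.50; ending inventory = $5,863.55

Apr 21, sell 715: 715/1014 × $19,885.05 → $14,021.50
Ending inventory (cost pool remaining) = $5,863.55
Check: goods available $19,885.05 = COGS $14,021.50 + ending $5,863.55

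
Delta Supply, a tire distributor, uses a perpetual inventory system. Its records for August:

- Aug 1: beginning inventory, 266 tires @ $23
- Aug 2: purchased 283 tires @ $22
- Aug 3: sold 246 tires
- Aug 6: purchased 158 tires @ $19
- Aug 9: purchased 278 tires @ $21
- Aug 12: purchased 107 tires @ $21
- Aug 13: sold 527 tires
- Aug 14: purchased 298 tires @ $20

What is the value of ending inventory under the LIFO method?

Ending inventory = $13,196

Aug 3, 246 sold [LIFO — newest first]: 246 @ $22 = $5,412
Aug 13, 527 sold [LIFO — newest first]: 107 @ $21 + 278 @ $21 + 142 @ $19 = $10,783
Total COGS = $5,412 + $10,783 = $16,195
Ending inventory: 266 @ $23 + 37 @ $22 + 16 @ $19 + 298 @ $20 = $13,196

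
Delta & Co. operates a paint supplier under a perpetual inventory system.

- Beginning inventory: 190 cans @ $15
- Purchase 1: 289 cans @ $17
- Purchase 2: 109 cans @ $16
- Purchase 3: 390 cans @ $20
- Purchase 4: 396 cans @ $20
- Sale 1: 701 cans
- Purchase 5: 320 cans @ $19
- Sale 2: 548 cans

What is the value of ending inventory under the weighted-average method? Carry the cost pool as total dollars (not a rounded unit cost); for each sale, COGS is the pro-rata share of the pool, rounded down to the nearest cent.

Ending inventory = $8,262.06

After Beginning: 190 on hand, pool $2,850.00 (≈ $15.0000 each)
After Purchase 1: 479 on hand, pool $7,763.00 (≈ $16.2067 each)
After Purchase 2: 588 on hand, pool $9,507.00 (≈ $16.1684 each)
After Purchase 3: 978 on hand, pool $17,307.00 (≈ $17.6963 each)
After Purchase 4: 1374 on hand, pool $25,227.00 (≈ $18.3603 each)
Sale 1, sell 701: 701/1374 × $25,227.00 → $12,870.54
After Purchase 5: 993 on hand, pool $18,436.46 (≈ $18.5664 each)
Sale 2, sell 548: 548/993 × $18,436.46 → $10,174.40
Total COGS = $12,870.54 + $10,174.40 = $23,044.94
Ending inventory (cost pool remaining) = $8,262.06
Check: goods available $31,307.00 = COGS $23,044.94 + ending $8,262.06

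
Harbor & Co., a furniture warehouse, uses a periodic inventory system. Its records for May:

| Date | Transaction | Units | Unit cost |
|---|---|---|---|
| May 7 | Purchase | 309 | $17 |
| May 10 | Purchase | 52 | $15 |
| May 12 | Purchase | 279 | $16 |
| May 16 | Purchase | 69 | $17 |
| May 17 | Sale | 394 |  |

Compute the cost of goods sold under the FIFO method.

COGS = $6,561

May 17, 394 sold [FIFO — oldest first]: 309 @ $17 + 52 @ $15 + 33 @ $16 = $6,561
Ending inventory: 246 @ $16 + 69 @ $17 = $5,109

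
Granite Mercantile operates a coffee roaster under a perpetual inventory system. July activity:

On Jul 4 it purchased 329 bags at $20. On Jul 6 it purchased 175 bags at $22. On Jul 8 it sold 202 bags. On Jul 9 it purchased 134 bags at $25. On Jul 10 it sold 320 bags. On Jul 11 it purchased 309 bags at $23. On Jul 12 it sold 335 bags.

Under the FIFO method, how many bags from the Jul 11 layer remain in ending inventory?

Jul 8, 202 sold [FIFO — oldest first]: 202 @ $20 = $4,040
Jul 10, 320 sold [FIFO — oldest first]: 127 @ $20 + 175 @ $22 + 18 @ $25 = $6,840
Jul 12, 335 sold [FIFO — oldest first]: 116 @ $25 + 219 @ $23 = $7,937
Total COGS = $4,040 + $6,840 + $7,937 = $18,817
Ending inventory: 90 @ $23 = $2,070
Check: goods available $20,887 = COGS $18,817 + ending $2,070

90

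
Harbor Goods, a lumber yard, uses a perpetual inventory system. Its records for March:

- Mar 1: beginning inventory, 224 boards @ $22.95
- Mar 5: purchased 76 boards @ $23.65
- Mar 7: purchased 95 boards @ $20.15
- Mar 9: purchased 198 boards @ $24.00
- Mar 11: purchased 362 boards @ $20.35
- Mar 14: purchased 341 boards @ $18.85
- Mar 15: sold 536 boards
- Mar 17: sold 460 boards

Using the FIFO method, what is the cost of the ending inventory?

Ending inventory = $5,655.00

Mar 15, 536 sold [FIFO — oldest first]: 224 @ $22.95 + 76 @ $23.65 + 95 @ $20.15 + 141 @ $24.00 = $12,236.45
Mar 17, 460 sold [FIFO — oldest first]: 57 @ $24.00 + 362 @ $20.35 + 41 @ $18.85 = $9,507.55
Total COGS = $12,236.45 + $9,507.55 = $21,744.00
Ending inventory: 300 @ $18.85 = $5,655.00
Check: goods available $27,399.00 = COGS $21,744.00 + ending $5,655.00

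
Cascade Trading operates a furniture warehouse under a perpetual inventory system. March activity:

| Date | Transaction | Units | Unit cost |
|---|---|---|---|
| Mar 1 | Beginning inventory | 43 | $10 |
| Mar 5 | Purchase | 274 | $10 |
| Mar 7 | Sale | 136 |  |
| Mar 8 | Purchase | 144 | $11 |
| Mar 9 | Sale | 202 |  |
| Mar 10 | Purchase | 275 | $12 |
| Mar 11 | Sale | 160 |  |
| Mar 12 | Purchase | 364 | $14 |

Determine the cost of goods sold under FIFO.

COGS = $5,198

Mar 7, 136 sold [FIFO — oldest first]: 43 @ $10 + 93 @ $10 = $1,360
Mar 9, 202 sold [FIFO — oldest first]: 181 @ $10 + 21 @ $11 = $2,041
Mar 11, 160 sold [FIFO — oldest first]: 123 @ $11 + 37 @ $12 = $1,797
Total COGS = $1,360 + $2,041 + $1,797 = $5,198
Ending inventory: 238 @ $12 + 364 @ $14 = $7,952
Check: goods available $13,150 = COGS $5,198 + ending $7,952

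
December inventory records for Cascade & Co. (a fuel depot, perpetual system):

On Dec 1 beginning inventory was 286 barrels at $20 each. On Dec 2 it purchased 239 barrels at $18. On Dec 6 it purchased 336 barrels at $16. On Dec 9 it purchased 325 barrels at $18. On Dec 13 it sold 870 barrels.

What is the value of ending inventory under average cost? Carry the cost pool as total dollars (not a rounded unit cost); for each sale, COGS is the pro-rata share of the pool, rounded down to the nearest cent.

After Dec 1: 286 on hand, pool $5,720.00 (≈ $20.0000 each)
After Dec 2: 525 on hand, pool $10,022.00 (≈ $19.0895 each)
After Dec 6: 861 on hand, pool $15,398.00 (≈ $17.8839 each)
After Dec 9: 1186 on hand, pool $21,248.00 (≈ $17.9157 each)
Dec 13, sell 870: 870/1186 × $21,248.00 → $15,586.64
Ending inventory (cost pool remaining) = $5,661.36

Ending inventory = $5,661.36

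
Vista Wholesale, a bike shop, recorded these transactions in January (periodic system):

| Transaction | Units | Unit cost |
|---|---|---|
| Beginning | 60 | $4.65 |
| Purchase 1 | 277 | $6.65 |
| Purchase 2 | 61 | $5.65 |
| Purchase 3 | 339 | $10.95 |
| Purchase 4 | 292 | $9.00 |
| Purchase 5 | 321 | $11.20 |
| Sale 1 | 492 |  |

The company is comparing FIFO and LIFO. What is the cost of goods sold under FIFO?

FIFO COGS: 60 @ $4.65 + 277 @ $6.65 + 61 @ $5.65 + 94 @ $10.95 = $3,495.00
LIFO COGS: 321 @ $11.20 + 171 @ $9.00 = $5,134.20

COGS = $3,495.00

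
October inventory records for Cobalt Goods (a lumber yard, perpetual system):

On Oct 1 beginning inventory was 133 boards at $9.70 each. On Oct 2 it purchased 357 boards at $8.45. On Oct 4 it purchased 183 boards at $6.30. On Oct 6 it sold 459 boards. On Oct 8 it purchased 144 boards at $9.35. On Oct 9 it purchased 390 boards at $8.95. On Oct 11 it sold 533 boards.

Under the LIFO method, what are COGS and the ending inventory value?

Oct 6, 459 sold [LIFO — newest first]: 183 @ $6.30 + 276 @ $8.45 = $3,485.10
Oct 11, 533 sold [LIFO — newest first]: 390 @ $8.95 + 143 @ $9.35 = $4,827.55
Total COGS = $3,485.10 + $4,827.55 = $8,312.65
Ending inventory: 133 @ $9.70 + 81 @ $8.45 + 1 @ $9.35 = $1,983.90

COGS = $8,312.65; ending inventory = $1,983.90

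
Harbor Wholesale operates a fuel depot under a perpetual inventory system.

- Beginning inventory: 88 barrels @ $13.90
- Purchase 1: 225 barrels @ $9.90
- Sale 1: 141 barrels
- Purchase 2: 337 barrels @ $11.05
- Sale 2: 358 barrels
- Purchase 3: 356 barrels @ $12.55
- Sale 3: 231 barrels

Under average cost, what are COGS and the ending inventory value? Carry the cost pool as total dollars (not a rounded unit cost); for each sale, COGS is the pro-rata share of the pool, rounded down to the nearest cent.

After Beginning: 88 on hand, pool $1,223.20 (≈ $13.9000 each)
After Purchase 1: 313 on hand, pool $3,450.70 (≈ $11.0246 each)
Sale 1, sell 141: 141/313 × $3,450.70 → $1,554.46
After Purchase 2: 509 on hand, pool $5,620.09 (≈ $11.0414 each)
Sale 2, sell 358: 358/509 × $5,620.09 → $3,952.83
After Purchase 3: 507 on hand, pool $6,135.06 (≈ $12.1007 each)
Sale 3, sell 231: 231/507 × $6,135.06 → $2,795.26
Total COGS = $1,554.46 + $3,952.83 + $2,795.26 = $8,302.55
Ending inventory (cost pool remaining) = $3,339.80
Check: goods available $11,642.35 = COGS $8,302.55 + ending $3,339.80

COGS = $8,302.55; ending inventory = $3,339.80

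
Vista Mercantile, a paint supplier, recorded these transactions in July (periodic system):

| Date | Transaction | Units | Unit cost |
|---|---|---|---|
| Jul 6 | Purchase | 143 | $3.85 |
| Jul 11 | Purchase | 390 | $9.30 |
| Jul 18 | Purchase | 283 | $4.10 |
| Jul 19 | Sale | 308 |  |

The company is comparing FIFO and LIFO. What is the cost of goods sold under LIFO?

COGS = $1,392.80

FIFO COGS: 143 @ $3.85 + 165 @ $9.30 = $2,085.05
LIFO COGS: 283 @ $4.10 + 25 @ $9.30 = $1,392.80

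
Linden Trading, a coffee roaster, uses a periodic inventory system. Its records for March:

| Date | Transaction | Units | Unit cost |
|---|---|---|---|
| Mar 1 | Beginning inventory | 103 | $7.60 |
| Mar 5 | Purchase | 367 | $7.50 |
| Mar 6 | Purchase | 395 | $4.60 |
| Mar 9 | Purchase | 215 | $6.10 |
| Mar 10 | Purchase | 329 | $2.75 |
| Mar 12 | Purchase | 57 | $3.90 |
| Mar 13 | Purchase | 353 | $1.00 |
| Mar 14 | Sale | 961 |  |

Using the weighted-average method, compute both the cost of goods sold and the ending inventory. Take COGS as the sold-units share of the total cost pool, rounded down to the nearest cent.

Mar 14, sell 961: 961/1819 × $8,143.85 → $4,302.49
Ending inventory (cost pool remaining) = $3,841.36
Check: goods available $8,143.85 = COGS $4,302.49 + ending $3,841.36

COGS = $4,302.49; ending inventory = $3,841.36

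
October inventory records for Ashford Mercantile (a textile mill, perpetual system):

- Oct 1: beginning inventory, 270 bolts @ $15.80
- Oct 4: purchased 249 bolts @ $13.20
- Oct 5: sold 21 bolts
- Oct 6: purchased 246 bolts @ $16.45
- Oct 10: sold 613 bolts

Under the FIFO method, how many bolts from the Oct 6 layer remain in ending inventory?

131

Oct 5, 21 sold [FIFO — oldest first]: 21 @ $15.80 = $331.80
Oct 10, 613 sold [FIFO — oldest first]: 249 @ $15.80 + 249 @ $13.20 + 115 @ $16.45 = $9,112.75
Total COGS = $331.80 + $9,112.75 = $9,444.55
Ending inventory: 131 @ $16.45 = $2,154.95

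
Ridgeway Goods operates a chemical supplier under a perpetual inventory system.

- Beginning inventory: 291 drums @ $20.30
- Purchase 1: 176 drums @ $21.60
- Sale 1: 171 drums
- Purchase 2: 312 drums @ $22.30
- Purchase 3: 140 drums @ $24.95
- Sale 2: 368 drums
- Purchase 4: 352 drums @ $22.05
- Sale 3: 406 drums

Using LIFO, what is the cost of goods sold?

COGS = $21,236.80

Sale 1 (171) [LIFO — newest first]: 171 @ $21.60 = $3,693.60
Sale 2 (368) [LIFO — newest first]: 140 @ $24.95 + 228 @ $22.30 = $8,577.40
Sale 3 (406) [LIFO — newest first]: 352 @ $22.05 + 54 @ $22.30 = $8,965.80
Total COGS = $3,693.60 + $8,577.40 + $8,965.80 = $21,236.80
Ending inventory: 291 @ $20.30 + 5 @ $21.60 + 30 @ $22.30 = $6,684.30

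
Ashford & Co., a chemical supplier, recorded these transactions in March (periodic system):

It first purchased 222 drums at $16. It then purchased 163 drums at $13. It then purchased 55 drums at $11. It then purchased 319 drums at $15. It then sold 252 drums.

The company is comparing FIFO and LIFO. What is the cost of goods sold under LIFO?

COGS = $3,780

FIFO COGS: 222 @ $16 + 30 @ $13 = $3,942
LIFO COGS: 252 @ $15 = $3,780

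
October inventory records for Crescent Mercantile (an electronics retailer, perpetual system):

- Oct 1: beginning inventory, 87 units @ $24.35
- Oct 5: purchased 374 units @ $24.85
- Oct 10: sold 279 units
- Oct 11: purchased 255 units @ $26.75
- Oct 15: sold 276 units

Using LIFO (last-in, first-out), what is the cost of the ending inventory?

Ending inventory = $3,957.35

Oct 10, 279 sold [LIFO — newest first]: 279 @ $24.85 = $6,933.15
Oct 15, 276 sold [LIFO — newest first]: 255 @ $26.75 + 21 @ $24.85 = $7,343.10
Total COGS = $6,933.15 + $7,343.10 = $14,276.25
Ending inventory: 87 @ $24.35 + 74 @ $24.85 = $3,957.35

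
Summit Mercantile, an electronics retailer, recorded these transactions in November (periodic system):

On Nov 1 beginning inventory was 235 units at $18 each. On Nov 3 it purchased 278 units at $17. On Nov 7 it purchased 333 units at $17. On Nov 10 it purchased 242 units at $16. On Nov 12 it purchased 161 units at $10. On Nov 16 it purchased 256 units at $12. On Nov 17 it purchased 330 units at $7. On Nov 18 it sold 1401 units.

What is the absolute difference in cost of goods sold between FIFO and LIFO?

FIFO COGS: 235 @ $18 + 278 @ $17 + 333 @ $17 + 242 @ $16 + 161 @ $10 + 152 @ $12 = $21,923
LIFO COGS: 330 @ $7 + 256 @ $12 + 161 @ $10 + 242 @ $16 + 333 @ $17 + 79 @ $17 = $17,868
Difference = |$21,923 − $17,868| = $4,055

$4,055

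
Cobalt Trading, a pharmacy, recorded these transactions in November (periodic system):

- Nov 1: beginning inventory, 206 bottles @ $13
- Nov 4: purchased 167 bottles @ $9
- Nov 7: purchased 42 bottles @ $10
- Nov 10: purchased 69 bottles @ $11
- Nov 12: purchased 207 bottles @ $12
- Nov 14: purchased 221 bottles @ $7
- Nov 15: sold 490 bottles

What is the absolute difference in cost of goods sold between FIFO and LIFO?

$719

FIFO COGS: 206 @ $13 + 167 @ $9 + 42 @ $10 + 69 @ $11 + 6 @ $12 = $5,432
LIFO COGS: 221 @ $7 + 207 @ $12 + 62 @ $11 = $4,713
Difference = |$5,432 − $4,713| = $719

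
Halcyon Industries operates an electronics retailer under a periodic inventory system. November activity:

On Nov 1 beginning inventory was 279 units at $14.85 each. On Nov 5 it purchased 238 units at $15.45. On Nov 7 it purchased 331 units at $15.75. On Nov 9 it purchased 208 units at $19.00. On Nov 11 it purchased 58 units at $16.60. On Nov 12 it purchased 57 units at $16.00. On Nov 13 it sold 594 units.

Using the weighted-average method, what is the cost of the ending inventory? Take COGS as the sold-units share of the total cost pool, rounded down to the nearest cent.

Nov 13, sell 594: 594/1171 × $18,860.30 → $9,567.05
Ending inventory (cost pool remaining) = $9,293.25

Ending inventory = $9,293.25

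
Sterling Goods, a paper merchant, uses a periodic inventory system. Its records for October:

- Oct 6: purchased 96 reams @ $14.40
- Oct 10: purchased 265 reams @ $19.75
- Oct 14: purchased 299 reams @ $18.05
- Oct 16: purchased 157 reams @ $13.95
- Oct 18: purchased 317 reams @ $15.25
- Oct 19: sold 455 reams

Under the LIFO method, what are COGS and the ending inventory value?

Oct 19, 455 sold [LIFO — newest first]: 317 @ $15.25 + 138 @ $13.95 = $6,759.35
Ending inventory: 96 @ $14.40 + 265 @ $19.75 + 299 @ $18.05 + 19 @ $13.95 = $12,278.15
Check: goods available $19,037.50 = COGS $6,759.35 + ending $12,278.15

COGS = $6,759.35; ending inventory = $12,278.15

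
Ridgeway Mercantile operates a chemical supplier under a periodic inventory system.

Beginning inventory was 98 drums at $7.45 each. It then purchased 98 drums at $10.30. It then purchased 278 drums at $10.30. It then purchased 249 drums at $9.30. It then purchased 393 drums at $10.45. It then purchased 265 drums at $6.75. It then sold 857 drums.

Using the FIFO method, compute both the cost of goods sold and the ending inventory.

Sale 1 (857) [FIFO — oldest first]: 98 @ $7.45 + 98 @ $10.30 + 278 @ $10.30 + 249 @ $9.30 + 134 @ $10.45 = $8,318.90
Ending inventory: 259 @ $10.45 + 265 @ $6.75 = $4,495.30
Check: goods available $12,814.20 = COGS $8,318.90 + ending $4,495.30

COGS = $8,318.90; ending inventory = $4,495.30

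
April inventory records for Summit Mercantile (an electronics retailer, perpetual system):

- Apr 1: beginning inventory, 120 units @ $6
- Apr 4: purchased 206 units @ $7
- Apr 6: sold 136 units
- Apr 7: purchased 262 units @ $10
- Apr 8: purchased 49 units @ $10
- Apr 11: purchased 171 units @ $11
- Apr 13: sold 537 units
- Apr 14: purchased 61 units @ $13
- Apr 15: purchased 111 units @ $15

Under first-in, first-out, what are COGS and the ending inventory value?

COGS = $5,668; ending inventory = $3,943

Apr 6, 136 sold [FIFO — oldest first]: 120 @ $6 + 16 @ $7 = $832
Apr 13, 537 sold [FIFO — oldest first]: 190 @ $7 + 262 @ $10 + 49 @ $10 + 36 @ $11 = $4,836
Total COGS = $832 + $4,836 = $5,668
Ending inventory: 135 @ $11 + 61 @ $13 + 111 @ $15 = $3,943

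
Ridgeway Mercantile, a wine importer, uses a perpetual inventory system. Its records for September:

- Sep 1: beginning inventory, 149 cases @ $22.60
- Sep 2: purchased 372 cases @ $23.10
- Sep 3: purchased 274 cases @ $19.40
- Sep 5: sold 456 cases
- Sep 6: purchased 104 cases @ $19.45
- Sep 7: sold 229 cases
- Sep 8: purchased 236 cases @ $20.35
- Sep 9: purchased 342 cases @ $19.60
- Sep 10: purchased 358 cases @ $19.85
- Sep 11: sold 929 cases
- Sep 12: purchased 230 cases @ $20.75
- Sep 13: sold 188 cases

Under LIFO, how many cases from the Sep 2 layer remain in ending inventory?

Sep 5, 456 sold [LIFO — newest first]: 274 @ $19.40 + 182 @ $23.10 = $9,519.80
Sep 7, 229 sold [LIFO — newest first]: 104 @ $19.45 + 125 @ $23.10 = $4,910.30
Sep 11, 929 sold [LIFO — newest first]: 358 @ $19.85 + 342 @ $19.60 + 229 @ $20.35 = $18,469.65
Sep 13, 188 sold [LIFO — newest first]: 188 @ $20.75 = $3,901.00
Total COGS = $9,519.80 + $4,910.30 + $18,469.65 + $3,901.00 = $36,800.75
Ending inventory: 149 @ $22.60 + 65 @ $23.10 + 7 @ $20.35 + 42 @ $20.75 = $5,882.85

65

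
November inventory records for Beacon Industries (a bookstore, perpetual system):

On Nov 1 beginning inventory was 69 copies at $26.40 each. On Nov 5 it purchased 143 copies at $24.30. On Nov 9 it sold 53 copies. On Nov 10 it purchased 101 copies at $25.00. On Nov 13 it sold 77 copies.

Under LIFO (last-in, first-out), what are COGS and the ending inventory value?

Nov 9, 53 sold [LIFO — newest first]: 53 @ $24.30 = $1,287.90
Nov 13, 77 sold [LIFO — newest first]: 77 @ $25.00 = $1,925.00
Total COGS = $1,287.90 + $1,925.00 = $3,212.90
Ending inventory: 69 @ $26.40 + 90 @ $24.30 + 24 @ $25.00 = $4,608.60

COGS = $3,212.90; ending inventory = $4,608.60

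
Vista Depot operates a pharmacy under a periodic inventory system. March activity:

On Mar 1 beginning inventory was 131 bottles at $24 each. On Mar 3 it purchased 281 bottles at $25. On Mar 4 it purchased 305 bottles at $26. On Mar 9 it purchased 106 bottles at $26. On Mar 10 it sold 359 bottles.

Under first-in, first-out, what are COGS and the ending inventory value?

Mar 10, 359 sold [FIFO — oldest first]: 131 @ $24 + 228 @ $25 = $8,844
Ending inventory: 53 @ $25 + 305 @ $26 + 106 @ $26 = $12,011

COGS = $8,844; ending inventory = $12,011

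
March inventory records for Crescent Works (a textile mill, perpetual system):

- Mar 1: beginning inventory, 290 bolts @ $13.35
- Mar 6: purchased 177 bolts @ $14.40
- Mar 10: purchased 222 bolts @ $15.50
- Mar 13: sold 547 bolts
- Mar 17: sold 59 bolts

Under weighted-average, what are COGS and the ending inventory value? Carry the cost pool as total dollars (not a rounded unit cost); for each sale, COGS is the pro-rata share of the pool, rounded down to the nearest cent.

After Mar 1: 290 on hand, pool $3,871.50 (≈ $13.3500 each)
After Mar 6: 467 on hand, pool $6,420.30 (≈ $13.7480 each)
After Mar 10: 689 on hand, pool $9,861.30 (≈ $14.3125 each)
Mar 13, sell 547: 547/689 × $9,861.30 → $7,828.92
Mar 17, sell 59: 59/142 × $2,032.38 → $844.43
Total COGS = $7,828.92 + $844.43 = $8,673.35
Ending inventory (cost pool remaining) = $1,187.95

COGS = $8,673.35; ending inventory = $1,187.95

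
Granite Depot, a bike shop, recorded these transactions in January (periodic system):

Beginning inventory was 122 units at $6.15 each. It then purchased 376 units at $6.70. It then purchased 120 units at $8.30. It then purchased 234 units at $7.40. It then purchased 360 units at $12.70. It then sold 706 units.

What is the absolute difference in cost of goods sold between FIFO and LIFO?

FIFO COGS: 122 @ $6.15 + 376 @ $6.70 + 120 @ $8.30 + 88 @ $7.40 = $4,916.70
LIFO COGS: 360 @ $12.70 + 234 @ $7.40 + 112 @ $8.30 = $7,233.20
Difference = |$4,916.70 − $7,233.20| = $2,316.50

$2,316.50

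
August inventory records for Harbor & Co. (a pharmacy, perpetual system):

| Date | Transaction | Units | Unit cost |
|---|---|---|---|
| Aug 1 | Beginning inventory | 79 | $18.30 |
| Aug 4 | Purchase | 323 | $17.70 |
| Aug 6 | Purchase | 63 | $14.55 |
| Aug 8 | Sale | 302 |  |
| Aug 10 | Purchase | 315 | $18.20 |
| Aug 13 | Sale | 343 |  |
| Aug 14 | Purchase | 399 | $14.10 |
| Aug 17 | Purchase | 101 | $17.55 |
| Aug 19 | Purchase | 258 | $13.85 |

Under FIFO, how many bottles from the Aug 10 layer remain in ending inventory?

135

Aug 8, 302 sold [FIFO — oldest first]: 79 @ $18.30 + 223 @ $17.70 = $5,392.80
Aug 13, 343 sold [FIFO — oldest first]: 100 @ $17.70 + 63 @ $14.55 + 180 @ $18.20 = $5,962.65
Total COGS = $5,392.80 + $5,962.65 = $11,355.45
Ending inventory: 135 @ $18.20 + 399 @ $14.10 + 101 @ $17.55 + 258 @ $13.85 = $13,428.75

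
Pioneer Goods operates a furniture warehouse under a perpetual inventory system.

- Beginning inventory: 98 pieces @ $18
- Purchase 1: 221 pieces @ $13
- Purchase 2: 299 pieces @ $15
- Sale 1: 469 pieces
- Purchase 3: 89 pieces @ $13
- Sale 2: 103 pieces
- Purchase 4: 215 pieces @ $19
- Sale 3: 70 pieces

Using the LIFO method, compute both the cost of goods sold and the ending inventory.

Sale 1 (469) [LIFO — newest first]: 299 @ $15 + 170 @ $13 = $6,695
Sale 2 (103) [LIFO — newest first]: 89 @ $13 + 14 @ $13 = $1,339
Sale 3 (70) [LIFO — newest first]: 70 @ $19 = $1,330
Total COGS = $6,695 + $1,339 + $1,330 = $9,364
Ending inventory: 98 @ $18 + 37 @ $13 + 145 @ $19 = $5,000
Check: goods available $14,364 = COGS $9,364 + ending $5,000

COGS = $9,364; ending inventory = $5,000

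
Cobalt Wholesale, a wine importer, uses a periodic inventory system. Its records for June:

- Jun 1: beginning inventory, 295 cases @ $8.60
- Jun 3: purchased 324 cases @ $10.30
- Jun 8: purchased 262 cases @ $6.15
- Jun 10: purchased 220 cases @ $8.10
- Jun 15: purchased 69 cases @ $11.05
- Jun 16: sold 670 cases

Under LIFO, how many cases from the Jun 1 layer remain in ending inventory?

Jun 16, 670 sold [LIFO — newest first]: 69 @ $11.05 + 220 @ $8.10 + 262 @ $6.15 + 119 @ $10.30 = $5,381.45
Ending inventory: 295 @ $8.60 + 205 @ $10.30 = $4,648.50

295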